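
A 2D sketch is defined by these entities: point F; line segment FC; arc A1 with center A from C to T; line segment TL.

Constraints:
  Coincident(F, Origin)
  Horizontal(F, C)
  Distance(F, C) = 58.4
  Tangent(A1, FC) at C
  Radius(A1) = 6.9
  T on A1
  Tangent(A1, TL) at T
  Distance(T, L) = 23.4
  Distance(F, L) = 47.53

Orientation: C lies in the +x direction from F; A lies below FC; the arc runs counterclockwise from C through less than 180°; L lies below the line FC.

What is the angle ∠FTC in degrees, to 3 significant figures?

146°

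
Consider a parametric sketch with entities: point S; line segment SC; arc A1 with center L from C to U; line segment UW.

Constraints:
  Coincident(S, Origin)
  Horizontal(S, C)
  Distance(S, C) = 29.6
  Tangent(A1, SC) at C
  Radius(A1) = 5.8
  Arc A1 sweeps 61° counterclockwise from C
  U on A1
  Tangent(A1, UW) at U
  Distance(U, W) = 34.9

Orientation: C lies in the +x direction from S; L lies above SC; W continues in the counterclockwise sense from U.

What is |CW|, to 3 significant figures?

40.1

S is at the origin; SC is horizontal with |SC| = 29.6 and C on the +x side, so C = (29.6, 0.00). Tangency of A1 to SC means the radius LC is perpendicular to SC, so L = C + (0, 5.8) = (29.6, 5.80). On A1, C sits at bearing -90° from L; a 61° counterclockwise sweep puts U at bearing -29°, so U = L + 5.8·(cos -29°, sin -29°) = (34.7, 2.99). Since A1 is tangent to UW there, LU ⟂ UW, so UW runs along (−sin -29°, cos -29°); with |UW| = 34.9, W = (51.6, 33.5). Then |CW| = |W − C| = 40.1.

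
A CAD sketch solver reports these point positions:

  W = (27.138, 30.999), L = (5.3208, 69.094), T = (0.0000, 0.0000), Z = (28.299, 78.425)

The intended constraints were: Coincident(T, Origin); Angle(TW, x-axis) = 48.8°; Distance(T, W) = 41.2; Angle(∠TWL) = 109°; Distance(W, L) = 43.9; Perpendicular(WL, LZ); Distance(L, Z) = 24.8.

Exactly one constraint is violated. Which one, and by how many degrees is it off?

Perpendicular(WL, LZ) — off by 7.70°.

T = (0.00, 0.00) ✓; TW at 48.80° ✓; |TW| = 41.20 ✓; ∠TWL = 109.0° ✓; |WL| = 43.90 ✓; ∠(WL, LZ) = 97.70° ✗; |LZ| = 24.80 ✓.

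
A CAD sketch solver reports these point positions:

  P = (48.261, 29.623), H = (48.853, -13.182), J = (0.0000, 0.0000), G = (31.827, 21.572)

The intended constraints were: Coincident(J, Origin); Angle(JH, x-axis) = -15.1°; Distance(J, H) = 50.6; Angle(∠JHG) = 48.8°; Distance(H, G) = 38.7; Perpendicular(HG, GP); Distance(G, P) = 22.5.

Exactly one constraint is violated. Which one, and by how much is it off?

Distance(G, P) = 22.5 — off by 4.20.

J = (0.00, 0.00) ✓; JH at -15.10° ✓; |JH| = 50.60 ✓; ∠JHG = 48.80° ✓; |HG| = 38.70 ✓; ∠(HG, GP) = 90.00° ✓; |GP| = 18.30 ✗.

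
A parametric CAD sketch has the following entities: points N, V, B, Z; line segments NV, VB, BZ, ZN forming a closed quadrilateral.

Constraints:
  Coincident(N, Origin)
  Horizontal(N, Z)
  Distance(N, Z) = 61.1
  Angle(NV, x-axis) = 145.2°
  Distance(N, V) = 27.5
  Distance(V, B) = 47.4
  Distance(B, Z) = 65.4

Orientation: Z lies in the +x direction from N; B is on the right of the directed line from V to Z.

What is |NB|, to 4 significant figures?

25.51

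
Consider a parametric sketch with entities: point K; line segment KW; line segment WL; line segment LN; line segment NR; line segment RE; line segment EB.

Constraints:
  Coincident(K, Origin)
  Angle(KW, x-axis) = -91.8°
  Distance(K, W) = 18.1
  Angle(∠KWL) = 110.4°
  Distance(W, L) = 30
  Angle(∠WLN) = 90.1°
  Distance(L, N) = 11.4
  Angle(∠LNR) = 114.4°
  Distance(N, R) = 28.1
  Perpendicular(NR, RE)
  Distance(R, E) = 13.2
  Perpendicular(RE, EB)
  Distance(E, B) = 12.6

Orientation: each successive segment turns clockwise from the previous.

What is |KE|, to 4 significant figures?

7.939

K is at the origin; KW runs at -91.8° with length 18.1, so W = (-0.5685, -18.09). ∠KWL = 110.4° gives WL at -161.4° from the x-axis; with |WL| = 30.0, L = (-29.00, -27.66). ∠WLN = 90.1° gives LN at 108.7° from the x-axis; with |LN| = 11.4, N = (-32.66, -16.86). ∠LNR = 114.4° gives NR at 43.10° from the x-axis; with |NR| = 28.1, R = (-12.14, 2.338). The perpendicularity gives RE at right angles to NR, so RE runs at -46.90°; with |RE| = 13.2, E = (-3.120, -7.300). Then |KE| = |E − K| = 7.939.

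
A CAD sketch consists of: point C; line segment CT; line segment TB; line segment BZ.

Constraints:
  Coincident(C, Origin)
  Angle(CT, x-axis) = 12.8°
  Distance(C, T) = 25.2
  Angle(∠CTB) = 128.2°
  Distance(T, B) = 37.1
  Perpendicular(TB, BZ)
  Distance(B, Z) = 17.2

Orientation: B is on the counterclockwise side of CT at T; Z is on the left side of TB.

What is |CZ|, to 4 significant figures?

52.75

∠CTB = 128.2°, so TB runs at 12.8° + (180° − 128.2°) = 64.60° from the x-axis; with |TB| = 37.1, B = T + 37.1·(cos 64.60°, sin 64.60°) = (40.49, 39.10). TB ⟂ BZ; with |BZ| = 17.2 on the left of TB, Z = B + 17.2·(-0.9033, 0.4289) = (24.95, 46.47). Then |CZ| = |Z − C| = 52.75.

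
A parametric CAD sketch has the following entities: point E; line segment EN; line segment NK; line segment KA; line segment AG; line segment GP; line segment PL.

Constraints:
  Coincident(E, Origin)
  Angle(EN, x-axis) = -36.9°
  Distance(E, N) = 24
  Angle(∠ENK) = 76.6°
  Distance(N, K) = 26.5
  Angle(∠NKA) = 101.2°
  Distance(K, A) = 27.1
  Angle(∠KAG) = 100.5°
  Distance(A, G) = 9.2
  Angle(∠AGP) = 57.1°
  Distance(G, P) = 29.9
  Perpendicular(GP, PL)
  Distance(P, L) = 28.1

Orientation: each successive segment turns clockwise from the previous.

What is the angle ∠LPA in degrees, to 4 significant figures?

72.77°

E is at the origin; EN runs at -36.9° with length 24.0, so N = (19.19, -14.41). ∠ENK = 76.6° gives NK at -140.3° from the x-axis; with |NK| = 26.5, K = (-1.197, -31.34). ∠NKA = 101.2° gives KA at 140.9° from the x-axis; with |KA| = 27.1, A = (-22.23, -14.25). ∠KAG = 100.5° gives AG at 61.40° from the x-axis; with |AG| = 9.2, G = (-17.82, -6.169). ∠AGP = 57.1° gives GP at -61.50° from the x-axis; with |GP| = 29.9, P = (-3.557, -32.45). GP is perpendicular to PL, so PL runs at -151.5°; with |PL| = 28.1, L = (-28.25, -45.85). Then cos ∠LPA = PL·PA / (|PL||PA|), giving 72.77°.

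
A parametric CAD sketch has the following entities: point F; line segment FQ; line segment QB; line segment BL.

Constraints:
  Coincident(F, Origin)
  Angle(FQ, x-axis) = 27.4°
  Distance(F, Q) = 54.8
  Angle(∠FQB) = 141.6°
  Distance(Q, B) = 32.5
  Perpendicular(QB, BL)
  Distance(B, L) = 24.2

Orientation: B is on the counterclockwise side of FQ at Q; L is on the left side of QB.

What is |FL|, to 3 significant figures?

76.1

∠FQB = 141.6°, so QB runs at 27.4° + (180° − 141.6°) = 65.8° from the x-axis; with |QB| = 32.5, B = Q + 32.5·(cos 65.8°, sin 65.8°) = (62.0, 54.9). QB is perpendicular to BL; with |BL| = 24.2 on the left of QB, L = B + 24.2·(-0.912, 0.410) = (39.9, 64.8). Then |FL| = |L − F| = 76.1.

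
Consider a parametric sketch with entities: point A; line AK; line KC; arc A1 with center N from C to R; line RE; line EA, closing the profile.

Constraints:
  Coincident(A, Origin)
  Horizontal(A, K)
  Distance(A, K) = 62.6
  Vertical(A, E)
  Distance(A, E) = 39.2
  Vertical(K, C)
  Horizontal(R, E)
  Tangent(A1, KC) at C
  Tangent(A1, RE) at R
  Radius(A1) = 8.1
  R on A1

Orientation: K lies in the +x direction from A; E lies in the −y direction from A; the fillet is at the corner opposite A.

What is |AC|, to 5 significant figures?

69.900

The virtual corner opposite A is at (62.600, -39.200). The tangent condition forces NC to be normal to KC and since A1 is tangent to RE there, NR ⟂ RE, with radius 8.1, so the center N sits 8.1 in from both sides at N = (54.500, -31.100). That places the tangent points at C = (62.600, -31.100) on KC and R = (54.500, -39.200) on RE. Then |AC| = |C − A| = 69.900.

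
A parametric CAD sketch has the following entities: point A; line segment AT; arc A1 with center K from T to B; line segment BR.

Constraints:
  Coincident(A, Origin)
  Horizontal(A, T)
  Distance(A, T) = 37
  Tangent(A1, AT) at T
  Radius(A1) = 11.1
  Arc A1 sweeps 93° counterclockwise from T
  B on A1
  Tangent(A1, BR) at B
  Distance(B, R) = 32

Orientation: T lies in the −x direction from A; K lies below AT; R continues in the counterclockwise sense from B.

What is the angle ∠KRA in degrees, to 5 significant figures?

30.633°

On A1, T sits at bearing 90° from K; a 93° counterclockwise sweep puts B at bearing 183°, so B = K + 11.1·(cos 183°, sin 183°) = (-48.085, -11.681). The tangent condition forces KB to be normal to BR, so BR runs along (−sin 183°, cos 183°); with |BR| = 32.0, R = (-46.410, -43.637). Then cos ∠KRA = RK·RA / (|RK||RA|), giving 30.633°.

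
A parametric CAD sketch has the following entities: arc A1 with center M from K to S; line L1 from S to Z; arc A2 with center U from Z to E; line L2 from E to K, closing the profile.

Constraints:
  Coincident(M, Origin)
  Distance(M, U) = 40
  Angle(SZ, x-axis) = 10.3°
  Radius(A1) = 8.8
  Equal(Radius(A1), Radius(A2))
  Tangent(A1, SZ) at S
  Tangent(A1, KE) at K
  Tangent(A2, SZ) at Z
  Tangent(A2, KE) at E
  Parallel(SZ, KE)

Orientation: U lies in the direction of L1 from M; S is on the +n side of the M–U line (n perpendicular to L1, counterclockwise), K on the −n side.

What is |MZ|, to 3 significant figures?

41.0

The slot axis is L1's direction at 10.3°, so u = (cos 10.3°, sin 10.3°) = (0.984, 0.179) and n = (−sin 10.3°, cos 10.3°) = (-0.179, 0.984). M is at the origin and U lies 40.0 along u from M, so U = 40.0·u = (39.4, 7.15). Tangency of A1 to both parallel lines with radius 8.8 puts S and K at M ± 8.8·n: S = (-1.57, 8.66), K = (1.57, -8.66). Equal radii place Z and E the same way about U: Z = U + 8.8·n = (37.8, 15.8), E = U − 8.8·n = (40.9, -1.51). Then |MZ| = |Z − M| = 41.0.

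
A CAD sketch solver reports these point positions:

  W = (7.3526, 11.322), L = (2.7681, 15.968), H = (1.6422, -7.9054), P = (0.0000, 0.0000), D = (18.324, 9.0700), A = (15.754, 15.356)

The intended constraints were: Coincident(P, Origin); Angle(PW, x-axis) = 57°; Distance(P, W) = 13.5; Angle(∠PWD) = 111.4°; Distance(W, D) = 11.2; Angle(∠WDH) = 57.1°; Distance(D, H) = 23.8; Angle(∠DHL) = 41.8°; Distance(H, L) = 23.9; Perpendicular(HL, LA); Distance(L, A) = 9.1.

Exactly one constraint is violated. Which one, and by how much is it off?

Distance(L, A) = 9.1 — off by 3.90.

P = (0.00, 0.00) ✓; PW at 57.00° ✓; |PW| = 13.50 ✓; ∠PWD = 111.4° ✓; |WD| = 11.20 ✓; ∠WDH = 57.10° ✓; |DH| = 23.80 ✓; ∠DHL = 41.80° ✓; |HL| = 23.90 ✓; ∠(HL, LA) = 90.00° ✓; |LA| = 13.00 ✗.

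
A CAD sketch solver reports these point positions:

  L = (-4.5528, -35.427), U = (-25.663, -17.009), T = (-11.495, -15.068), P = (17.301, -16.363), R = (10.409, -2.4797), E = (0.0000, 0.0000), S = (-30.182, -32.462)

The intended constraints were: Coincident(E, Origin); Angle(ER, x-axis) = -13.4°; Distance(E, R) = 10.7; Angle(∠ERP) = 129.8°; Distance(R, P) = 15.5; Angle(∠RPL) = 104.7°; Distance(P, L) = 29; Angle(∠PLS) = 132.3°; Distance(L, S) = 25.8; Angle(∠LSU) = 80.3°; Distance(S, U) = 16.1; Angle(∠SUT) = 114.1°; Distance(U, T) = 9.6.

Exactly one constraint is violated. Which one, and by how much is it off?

Distance(U, T) = 9.6 — off by 4.70.

E = (0.00, 0.00) ✓; ER at -13.40° ✓; |ER| = 10.70 ✓; ∠ERP = 129.8° ✓; |RP| = 15.50 ✓; ∠RPL = 104.7° ✓; |PL| = 29.00 ✓; ∠PLS = 132.3° ✓; |LS| = 25.80 ✓; ∠LSU = 80.30° ✓; |SU| = 16.10 ✓; ∠SUT = 114.1° ✓; |UT| = 14.30 ✗.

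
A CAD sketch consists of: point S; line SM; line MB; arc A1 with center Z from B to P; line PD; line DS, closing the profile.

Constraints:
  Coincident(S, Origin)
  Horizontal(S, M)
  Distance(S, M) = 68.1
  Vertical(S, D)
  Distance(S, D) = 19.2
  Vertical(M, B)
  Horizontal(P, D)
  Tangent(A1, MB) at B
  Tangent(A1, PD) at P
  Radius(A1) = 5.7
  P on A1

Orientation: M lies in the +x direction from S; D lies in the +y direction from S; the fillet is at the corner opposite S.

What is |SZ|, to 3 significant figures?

63.8

SD is vertical with |SD| = 19.2 and D on the +y side, so D = (0.00, 19.2). The virtual corner opposite S is at (68.1, 19.2). The tangent condition forces ZB to be normal to MB and A1 meets PD tangentially, so ZP is at right angles to PD, with radius 5.7, so the center Z sits 5.7 in from both sides at Z = (62.4, 13.5). Then |SZ| = |Z − S| = 63.8.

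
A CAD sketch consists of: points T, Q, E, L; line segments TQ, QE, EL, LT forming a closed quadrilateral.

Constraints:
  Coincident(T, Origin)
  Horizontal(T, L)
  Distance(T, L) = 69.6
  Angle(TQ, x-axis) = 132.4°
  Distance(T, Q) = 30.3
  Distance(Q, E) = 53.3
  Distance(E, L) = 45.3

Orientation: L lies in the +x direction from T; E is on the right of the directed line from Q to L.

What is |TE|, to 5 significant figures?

25.412

Checks: |QE| = 53.30 ✓; |EL| = 45.30 ✓.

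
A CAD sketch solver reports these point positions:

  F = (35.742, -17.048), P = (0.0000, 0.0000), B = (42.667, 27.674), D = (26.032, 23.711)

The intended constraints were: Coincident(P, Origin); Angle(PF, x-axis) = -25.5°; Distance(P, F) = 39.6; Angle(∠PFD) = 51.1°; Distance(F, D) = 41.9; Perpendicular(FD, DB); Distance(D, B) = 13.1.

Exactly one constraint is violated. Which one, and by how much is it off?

Distance(D, B) = 13.1 — off by 4.00.

P = (0.00, 0.00) ✓; PF at -25.50° ✓; |PF| = 39.60 ✓; ∠PFD = 51.10° ✓; |FD| = 41.90 ✓; ∠(FD, DB) = 90.00° ✓; |DB| = 17.10 ✗.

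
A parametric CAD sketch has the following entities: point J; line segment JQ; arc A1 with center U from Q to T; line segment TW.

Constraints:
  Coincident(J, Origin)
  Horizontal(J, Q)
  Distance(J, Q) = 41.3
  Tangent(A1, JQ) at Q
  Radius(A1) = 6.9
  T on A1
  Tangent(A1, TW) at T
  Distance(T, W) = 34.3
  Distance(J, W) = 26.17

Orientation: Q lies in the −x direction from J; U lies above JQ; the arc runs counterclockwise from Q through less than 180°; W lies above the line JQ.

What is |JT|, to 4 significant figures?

36.86

Checks: ∠(UQ, QJ) = 90.00° ✓; |UT| = 6.900 ✓; ∠(UT, TW) = 90.00° ✓; |TW| = 34.30 ✓; |JW| = 26.17 ✓.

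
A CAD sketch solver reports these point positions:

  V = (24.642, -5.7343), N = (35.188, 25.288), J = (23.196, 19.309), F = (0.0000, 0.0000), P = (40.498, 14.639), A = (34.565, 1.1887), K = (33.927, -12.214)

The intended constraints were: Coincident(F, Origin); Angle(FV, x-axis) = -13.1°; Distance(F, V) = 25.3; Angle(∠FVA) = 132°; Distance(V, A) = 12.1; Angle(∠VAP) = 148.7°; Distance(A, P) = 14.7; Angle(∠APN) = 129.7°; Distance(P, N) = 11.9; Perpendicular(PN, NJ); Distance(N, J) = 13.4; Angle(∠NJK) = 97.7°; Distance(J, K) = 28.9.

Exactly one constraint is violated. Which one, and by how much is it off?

Distance(J, K) = 28.9 — off by 4.40.

F = (0.00, 0.00) ✓; FV at -13.10° ✓; |FV| = 25.30 ✓; ∠FVA = 132.0° ✓; |VA| = 12.10 ✓; ∠VAP = 148.7° ✓; |AP| = 14.70 ✓; ∠APN = 129.7° ✓; |PN| = 11.90 ✓; ∠(PN, NJ) = 90.00° ✓; |NJ| = 13.40 ✓; ∠NJK = 97.70° ✓; |JK| = 33.30 ✗.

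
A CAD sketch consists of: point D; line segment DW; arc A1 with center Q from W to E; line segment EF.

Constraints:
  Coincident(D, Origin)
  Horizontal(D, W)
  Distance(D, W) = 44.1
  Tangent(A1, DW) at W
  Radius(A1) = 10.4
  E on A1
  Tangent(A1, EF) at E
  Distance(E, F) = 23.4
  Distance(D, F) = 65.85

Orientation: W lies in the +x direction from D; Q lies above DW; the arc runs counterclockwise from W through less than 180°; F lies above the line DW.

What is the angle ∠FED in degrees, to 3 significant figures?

107°

Checks: |QE| = 10.40 ✓; ∠(QE, EF) = 90.00° ✓; |EF| = 23.40 ✓; |DF| = 65.85 ✓.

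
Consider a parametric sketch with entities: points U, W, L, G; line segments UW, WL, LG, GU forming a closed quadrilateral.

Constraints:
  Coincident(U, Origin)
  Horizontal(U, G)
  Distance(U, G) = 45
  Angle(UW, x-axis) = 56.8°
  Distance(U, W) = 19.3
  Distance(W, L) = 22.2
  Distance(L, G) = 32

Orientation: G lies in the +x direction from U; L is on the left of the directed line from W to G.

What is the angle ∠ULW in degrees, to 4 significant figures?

11.50°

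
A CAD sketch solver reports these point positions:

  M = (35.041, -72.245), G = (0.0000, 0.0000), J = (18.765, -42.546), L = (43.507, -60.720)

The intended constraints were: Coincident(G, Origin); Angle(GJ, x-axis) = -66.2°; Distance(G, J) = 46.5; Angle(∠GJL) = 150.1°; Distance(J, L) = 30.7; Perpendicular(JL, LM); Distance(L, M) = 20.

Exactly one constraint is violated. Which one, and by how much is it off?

Distance(L, M) = 20 — off by 5.70.

G = (0.00, 0.00) ✓; GJ at -66.20° ✓; |GJ| = 46.50 ✓; ∠GJL = 150.1° ✓; |JL| = 30.70 ✓; ∠(JL, LM) = 90.00° ✓; |LM| = 14.30 ✗.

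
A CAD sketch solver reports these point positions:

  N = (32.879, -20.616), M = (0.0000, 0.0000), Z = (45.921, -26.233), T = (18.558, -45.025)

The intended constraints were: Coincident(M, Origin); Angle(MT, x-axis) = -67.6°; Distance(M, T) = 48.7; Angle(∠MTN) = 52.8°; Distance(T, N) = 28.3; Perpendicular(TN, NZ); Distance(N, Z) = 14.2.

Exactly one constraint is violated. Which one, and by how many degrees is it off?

Perpendicular(TN, NZ) — off by 7.10°.

M = (0.00, 0.00) ✓; MT at -67.60° ✓; |MT| = 48.70 ✓; ∠MTN = 52.80° ✓; |TN| = 28.30 ✓; ∠(TN, NZ) = 82.90° ✗; |NZ| = 14.20 ✓.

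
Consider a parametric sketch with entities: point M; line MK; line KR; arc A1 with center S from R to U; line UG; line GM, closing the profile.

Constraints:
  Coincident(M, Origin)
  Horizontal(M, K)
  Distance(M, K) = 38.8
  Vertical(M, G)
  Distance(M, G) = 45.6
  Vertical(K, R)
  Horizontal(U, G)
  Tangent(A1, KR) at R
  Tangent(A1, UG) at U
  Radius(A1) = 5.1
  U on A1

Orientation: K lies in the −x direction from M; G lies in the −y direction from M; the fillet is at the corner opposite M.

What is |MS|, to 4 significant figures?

52.69

M is at the origin; MK is horizontal with |MK| = 38.8 and K on the −x side, so K = (-38.80, 0.000). M and G share the same x with |MG| = 45.6 and G on the −y side, so G = (0.000, -45.60). The virtual corner opposite M is at (-38.80, -45.60). A1 meets KR tangentially, so SR is at right angles to KR and A1 meets UG tangentially, so SU is at right angles to UG, with radius 5.1, so the center S sits 5.1 in from both sides at S = (-33.70, -40.50). Then |MS| = |S − M| = 52.69.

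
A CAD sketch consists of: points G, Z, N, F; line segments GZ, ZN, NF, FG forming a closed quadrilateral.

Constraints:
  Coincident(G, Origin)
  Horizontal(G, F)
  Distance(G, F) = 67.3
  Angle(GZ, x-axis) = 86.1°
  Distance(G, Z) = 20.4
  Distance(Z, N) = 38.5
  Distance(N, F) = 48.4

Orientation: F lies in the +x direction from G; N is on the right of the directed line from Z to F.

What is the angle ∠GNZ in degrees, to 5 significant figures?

27.836°

Checks: |ZN| = 38.50 ✓; |NF| = 48.40 ✓.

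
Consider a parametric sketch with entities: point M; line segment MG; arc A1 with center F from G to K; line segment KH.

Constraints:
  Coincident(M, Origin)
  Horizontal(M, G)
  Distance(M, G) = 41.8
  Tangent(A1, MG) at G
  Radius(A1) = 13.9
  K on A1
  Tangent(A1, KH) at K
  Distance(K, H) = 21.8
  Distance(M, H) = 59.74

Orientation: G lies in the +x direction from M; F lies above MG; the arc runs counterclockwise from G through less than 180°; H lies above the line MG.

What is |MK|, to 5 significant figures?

57.858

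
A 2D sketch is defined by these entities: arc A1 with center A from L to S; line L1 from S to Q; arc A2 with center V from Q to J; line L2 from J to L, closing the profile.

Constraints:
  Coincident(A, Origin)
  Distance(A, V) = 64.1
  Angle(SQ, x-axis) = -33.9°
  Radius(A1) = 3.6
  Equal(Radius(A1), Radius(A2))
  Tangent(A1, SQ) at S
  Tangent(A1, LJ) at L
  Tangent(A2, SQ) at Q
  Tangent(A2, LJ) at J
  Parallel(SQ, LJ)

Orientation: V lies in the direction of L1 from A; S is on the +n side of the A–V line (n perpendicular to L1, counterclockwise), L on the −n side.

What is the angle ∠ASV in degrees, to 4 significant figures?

86.79°

The slot axis is L1's direction at -33.9°, so u = (cos -33.9°, sin -33.9°) = (0.8300, -0.5577) and n = (−sin -33.9°, cos -33.9°) = (0.5577, 0.8300). A is at the origin and V lies 64.1 along u from A, so V = 64.1·u = (53.20, -35.75). Tangency of A1 to both parallel lines with radius 3.6 puts S and L at A ± 3.6·n: S = (2.008, 2.988), L = (-2.008, -2.988). Then cos ∠ASV = SA·SV / (|SA||SV|), giving 86.79°.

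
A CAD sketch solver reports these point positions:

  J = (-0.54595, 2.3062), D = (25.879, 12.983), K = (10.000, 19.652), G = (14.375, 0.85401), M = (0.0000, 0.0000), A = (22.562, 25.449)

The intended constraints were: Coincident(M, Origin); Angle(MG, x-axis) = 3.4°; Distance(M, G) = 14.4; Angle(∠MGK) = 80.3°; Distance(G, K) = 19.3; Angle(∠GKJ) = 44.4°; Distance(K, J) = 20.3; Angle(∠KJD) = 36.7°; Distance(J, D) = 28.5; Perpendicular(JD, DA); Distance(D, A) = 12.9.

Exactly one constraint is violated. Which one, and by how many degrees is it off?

Perpendicular(JD, DA) — off by 7.10°.

M = (0.00, 0.00) ✓; MG at 3.400° ✓; |MG| = 14.40 ✓; ∠MGK = 80.30° ✓; |GK| = 19.30 ✓; ∠GKJ = 44.40° ✓; |KJ| = 20.30 ✓; ∠KJD = 36.70° ✓; |JD| = 28.50 ✓; ∠(JD, DA) = 82.90° ✗; |DA| = 12.90 ✓.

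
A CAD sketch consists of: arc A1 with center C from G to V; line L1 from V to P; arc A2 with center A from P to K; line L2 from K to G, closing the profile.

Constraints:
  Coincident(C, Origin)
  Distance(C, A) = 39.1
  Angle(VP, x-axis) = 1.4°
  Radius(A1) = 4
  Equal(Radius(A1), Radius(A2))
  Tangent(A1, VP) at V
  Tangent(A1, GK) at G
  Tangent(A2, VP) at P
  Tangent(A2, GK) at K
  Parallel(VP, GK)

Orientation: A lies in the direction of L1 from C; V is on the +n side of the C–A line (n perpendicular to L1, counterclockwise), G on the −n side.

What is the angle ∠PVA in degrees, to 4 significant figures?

5.841°

The slot axis is L1's direction at 1.4°, so u = (cos 1.4°, sin 1.4°) = (0.9997, 0.02443) and n = (−sin 1.4°, cos 1.4°) = (-0.02443, 0.9997). C is at the origin and A lies 39.1 along u from C, so A = 39.1·u = (39.09, 0.9553). Tangency of A1 to both parallel lines with radius 4.0 puts V and G at C ± 4.0·n: V = (-0.09773, 3.999), G = (0.09773, -3.999). Equal radii place P and K the same way about A: P = A + 4.0·n = (38.99, 4.954), K = A − 4.0·n = (39.19, -3.044). Then cos ∠PVA = VP·VA / (|VP||VA|), giving 5.841°.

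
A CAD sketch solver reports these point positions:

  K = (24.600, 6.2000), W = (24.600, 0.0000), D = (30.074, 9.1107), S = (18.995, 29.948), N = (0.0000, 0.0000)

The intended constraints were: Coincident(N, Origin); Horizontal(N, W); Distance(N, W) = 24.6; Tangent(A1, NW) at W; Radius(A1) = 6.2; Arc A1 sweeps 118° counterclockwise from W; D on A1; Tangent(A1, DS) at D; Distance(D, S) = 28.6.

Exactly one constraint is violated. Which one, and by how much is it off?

Distance(D, S) = 28.6 — off by 5.00.

N = (0.00, 0.00) ✓; N.y = 0.00, W.y = 0.00 ✓; |NW| = 24.60 ✓; ∠(KW, WN) = 90.00° ✓; |KW| = 6.200 ✓; bearing(K→D) − bearing(K→W) = 118.0° ✓; |KD| = 6.200 ✓; ∠(KD, DS) = 90.00° ✓; |DS| = 23.60 ✗.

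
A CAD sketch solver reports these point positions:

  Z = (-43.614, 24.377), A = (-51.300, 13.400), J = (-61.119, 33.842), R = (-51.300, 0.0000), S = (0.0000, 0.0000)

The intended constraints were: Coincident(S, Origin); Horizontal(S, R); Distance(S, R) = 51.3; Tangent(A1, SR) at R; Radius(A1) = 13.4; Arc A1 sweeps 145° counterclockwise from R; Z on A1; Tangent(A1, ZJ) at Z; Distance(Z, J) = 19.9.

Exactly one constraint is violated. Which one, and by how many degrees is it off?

Tangent(A1, ZJ) at Z — off by 6.60°.

S = (0.00, 0.00) ✓; S.y = 0.00, R.y = 0.00 ✓; |SR| = 51.30 ✓; ∠(AR, RS) = 90.00° ✓; |AR| = 13.40 ✓; bearing(A→Z) − bearing(A→R) = 145.0° ✓; |AZ| = 13.40 ✓; ∠(AZ, ZJ) = 83.40° ✗; |ZJ| = 19.90 ✓.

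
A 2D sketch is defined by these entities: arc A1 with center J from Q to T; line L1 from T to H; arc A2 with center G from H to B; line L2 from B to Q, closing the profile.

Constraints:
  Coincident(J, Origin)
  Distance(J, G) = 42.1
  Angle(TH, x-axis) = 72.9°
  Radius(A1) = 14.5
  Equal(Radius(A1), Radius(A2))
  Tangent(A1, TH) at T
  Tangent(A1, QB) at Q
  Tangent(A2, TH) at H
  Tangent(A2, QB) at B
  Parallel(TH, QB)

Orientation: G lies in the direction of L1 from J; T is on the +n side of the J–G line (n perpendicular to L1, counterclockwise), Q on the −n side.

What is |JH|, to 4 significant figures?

44.53

The slot axis is L1's direction at 72.9°, so u = (cos 72.9°, sin 72.9°) = (0.2940, 0.9558) and n = (−sin 72.9°, cos 72.9°) = (-0.9558, 0.2940). J is at the origin and G lies 42.1 along u from J, so G = 42.1·u = (12.38, 40.24). Tangency of A1 to both parallel lines with radius 14.5 puts T and Q at J ± 14.5·n: T = (-13.86, 4.264), Q = (13.86, -4.264). Equal radii place H and B the same way about G: H = G + 14.5·n = (-1.480, 44.50), B = G − 14.5·n = (26.24, 35.98). Then |JH| = |H − J| = 44.53.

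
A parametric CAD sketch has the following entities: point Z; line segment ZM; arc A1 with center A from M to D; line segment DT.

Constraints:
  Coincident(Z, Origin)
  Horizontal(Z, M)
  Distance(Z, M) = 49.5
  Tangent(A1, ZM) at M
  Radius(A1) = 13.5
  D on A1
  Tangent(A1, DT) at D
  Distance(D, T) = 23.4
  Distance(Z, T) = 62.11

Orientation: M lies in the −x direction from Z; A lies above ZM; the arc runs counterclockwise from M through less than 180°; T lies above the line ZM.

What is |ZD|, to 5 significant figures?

41.926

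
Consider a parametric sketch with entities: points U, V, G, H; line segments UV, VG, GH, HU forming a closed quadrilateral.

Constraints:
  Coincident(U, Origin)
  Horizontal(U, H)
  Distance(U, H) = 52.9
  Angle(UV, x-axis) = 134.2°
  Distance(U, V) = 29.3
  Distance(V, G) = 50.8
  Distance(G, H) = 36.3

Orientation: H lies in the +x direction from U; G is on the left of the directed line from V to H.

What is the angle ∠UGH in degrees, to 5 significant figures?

86.150°

Checks: |VG| = 50.80 ✓; |GH| = 36.30 ✓.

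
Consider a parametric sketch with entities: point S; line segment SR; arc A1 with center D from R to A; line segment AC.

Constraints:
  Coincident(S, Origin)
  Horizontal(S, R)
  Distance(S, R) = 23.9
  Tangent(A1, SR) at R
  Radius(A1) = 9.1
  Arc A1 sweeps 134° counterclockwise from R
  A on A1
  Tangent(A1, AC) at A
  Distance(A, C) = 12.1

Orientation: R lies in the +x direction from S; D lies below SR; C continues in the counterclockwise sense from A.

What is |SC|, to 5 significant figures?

35.293

S is at the origin; S and R share the same y with |SR| = 23.9 and R on the +x side, so R = (23.900, 0.0000). The tangent condition forces DR to be normal to SR, so D = R + (0, -9.1) = (23.900, -9.1000). On A1, R sits at bearing 90° from D; a 134° counterclockwise sweep puts A at bearing 224°, so A = D + 9.1·(cos 224°, sin 224°) = (17.354, -15.421). Tangency of A1 to AC means the radius DA is perpendicular to AC, so AC runs along (−sin 224°, cos 224°); with |AC| = 12.1, C = (25.759, -24.125). Then |SC| = |C − S| = 35.293.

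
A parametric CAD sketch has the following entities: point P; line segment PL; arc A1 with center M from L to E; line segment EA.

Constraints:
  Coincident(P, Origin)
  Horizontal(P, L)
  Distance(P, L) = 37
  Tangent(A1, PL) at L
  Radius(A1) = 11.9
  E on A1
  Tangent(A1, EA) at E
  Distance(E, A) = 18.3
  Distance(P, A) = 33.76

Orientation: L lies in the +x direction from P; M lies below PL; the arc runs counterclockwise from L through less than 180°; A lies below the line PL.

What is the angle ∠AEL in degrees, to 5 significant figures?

142.38°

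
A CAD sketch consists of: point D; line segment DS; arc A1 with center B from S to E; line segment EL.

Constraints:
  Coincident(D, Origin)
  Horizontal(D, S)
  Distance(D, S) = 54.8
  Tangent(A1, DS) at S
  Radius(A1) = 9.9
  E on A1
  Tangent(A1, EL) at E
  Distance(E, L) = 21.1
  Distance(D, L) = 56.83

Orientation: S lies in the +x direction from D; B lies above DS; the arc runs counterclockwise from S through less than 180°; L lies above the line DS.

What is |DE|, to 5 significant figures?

64.106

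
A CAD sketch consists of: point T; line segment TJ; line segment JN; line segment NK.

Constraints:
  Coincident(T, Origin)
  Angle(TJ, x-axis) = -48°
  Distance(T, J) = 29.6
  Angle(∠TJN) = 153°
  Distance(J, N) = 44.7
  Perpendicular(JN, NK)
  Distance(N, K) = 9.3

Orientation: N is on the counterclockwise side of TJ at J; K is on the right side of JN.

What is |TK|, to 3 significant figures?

74.6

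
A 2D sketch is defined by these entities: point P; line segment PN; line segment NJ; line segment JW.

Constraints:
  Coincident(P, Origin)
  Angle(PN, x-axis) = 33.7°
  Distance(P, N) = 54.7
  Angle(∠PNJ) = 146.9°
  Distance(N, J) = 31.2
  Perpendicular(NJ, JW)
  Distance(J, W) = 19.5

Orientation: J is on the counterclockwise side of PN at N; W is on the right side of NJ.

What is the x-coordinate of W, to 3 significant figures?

75.7

P is at the origin; PN runs at 33.7° with length 54.7, so N = 54.7·(cos 33.7°, sin 33.7°) = (45.5, 30.3). ∠PNJ = 146.9°, so NJ runs at 33.7° + (180° − 146.9°) = 66.8° from the x-axis; with |NJ| = 31.2, J = N + 31.2·(cos 66.8°, sin 66.8°) = (57.8, 59.0). NJ is perpendicular to JW; with |JW| = 19.5 on the right of NJ, W = J + 19.5·(0.919, -0.394) = (75.7, 51.3). So W.x = 75.7.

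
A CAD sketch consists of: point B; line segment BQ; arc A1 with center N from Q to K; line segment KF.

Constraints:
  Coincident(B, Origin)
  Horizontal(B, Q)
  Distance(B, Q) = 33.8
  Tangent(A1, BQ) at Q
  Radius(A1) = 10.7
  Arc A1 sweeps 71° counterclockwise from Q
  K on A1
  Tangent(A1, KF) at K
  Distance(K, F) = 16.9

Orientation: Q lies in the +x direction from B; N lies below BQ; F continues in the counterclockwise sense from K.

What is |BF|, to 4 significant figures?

29.47

B is at the origin; B and Q share the same y with |BQ| = 33.8 and Q on the +x side, so Q = (33.80, 0.000). Tangency of A1 to BQ means the radius NQ is perpendicular to BQ, so N = Q + (0, -10.7) = (33.80, -10.70). On A1, Q sits at bearing 90° from N; a 71° counterclockwise sweep puts K at bearing 161°, so K = N + 10.7·(cos 161°, sin 161°) = (23.68, -7.216). The tangent condition forces NK to be normal to KF, so KF runs along (−sin 161°, cos 161°); with |KF| = 16.9, F = (18.18, -23.20). Then |BF| = |F − B| = 29.47.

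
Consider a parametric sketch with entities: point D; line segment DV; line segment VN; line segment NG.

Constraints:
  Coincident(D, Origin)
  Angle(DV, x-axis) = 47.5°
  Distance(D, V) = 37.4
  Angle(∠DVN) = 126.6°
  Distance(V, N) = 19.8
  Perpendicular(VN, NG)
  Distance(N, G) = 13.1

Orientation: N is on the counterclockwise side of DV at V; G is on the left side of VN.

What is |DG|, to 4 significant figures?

45.37

D is at the origin; DV runs at 47.5° with length 37.4, so V = 37.4·(cos 47.5°, sin 47.5°) = (25.27, 27.57). ∠DVN = 126.6°, so VN runs at 47.5° + (180° − 126.6°) = 100.9° from the x-axis; with |VN| = 19.8, N = V + 19.8·(cos 100.9°, sin 100.9°) = (21.52, 47.02). VN ⟂ NG; with |NG| = 13.1 on the left of VN, G = N + 13.1·(-0.9820, -0.1891) = (8.659, 44.54). Then |DG| = |G − D| = 45.37.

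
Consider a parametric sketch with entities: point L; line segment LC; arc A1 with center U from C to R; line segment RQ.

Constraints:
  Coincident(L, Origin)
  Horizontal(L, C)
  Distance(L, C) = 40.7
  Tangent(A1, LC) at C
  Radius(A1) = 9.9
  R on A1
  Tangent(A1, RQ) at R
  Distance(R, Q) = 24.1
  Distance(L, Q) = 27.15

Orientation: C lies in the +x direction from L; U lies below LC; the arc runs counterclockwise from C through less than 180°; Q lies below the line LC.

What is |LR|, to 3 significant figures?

33.5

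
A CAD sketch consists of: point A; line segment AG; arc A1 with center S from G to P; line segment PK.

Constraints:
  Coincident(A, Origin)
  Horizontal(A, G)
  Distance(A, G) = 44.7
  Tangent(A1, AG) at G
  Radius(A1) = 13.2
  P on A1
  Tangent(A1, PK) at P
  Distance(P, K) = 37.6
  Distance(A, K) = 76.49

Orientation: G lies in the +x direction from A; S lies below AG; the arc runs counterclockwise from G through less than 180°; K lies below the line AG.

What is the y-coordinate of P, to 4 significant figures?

-21.17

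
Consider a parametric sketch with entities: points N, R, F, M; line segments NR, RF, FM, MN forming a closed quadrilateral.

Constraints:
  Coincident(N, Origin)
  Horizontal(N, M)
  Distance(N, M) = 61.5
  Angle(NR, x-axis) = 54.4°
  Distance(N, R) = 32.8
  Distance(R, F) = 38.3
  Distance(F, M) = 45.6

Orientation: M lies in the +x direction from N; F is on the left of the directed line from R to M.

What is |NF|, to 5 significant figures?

69.262

N is at the origin; NM is horizontal with |NM| = 61.5 and M in +x, so M = (61.5, 0). NR runs at 54.4° with |NR| = 32.8, so R = (19.094, 26.670). F is determined by |RF| = 38.3 and |FM| = 45.6 together: it lies at the intersection of circle(R, 38.3) and circle(M, 45.6). With |RM| = 50.096, the foot of the radical line on RM is 18.935 from R and the perpendicular offset is √(38.3² − 18.935²) = 33.292. Taking the left-of-RM solution: F = (52.846, 44.771).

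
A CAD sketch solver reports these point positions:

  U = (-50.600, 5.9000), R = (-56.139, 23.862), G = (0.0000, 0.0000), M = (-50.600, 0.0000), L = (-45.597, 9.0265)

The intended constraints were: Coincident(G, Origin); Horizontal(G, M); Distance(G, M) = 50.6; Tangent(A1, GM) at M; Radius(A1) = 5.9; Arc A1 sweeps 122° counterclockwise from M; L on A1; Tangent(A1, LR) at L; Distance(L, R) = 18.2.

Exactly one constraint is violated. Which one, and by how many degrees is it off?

Tangent(A1, LR) at L — off by 3.40°.

G = (0.00, 0.00) ✓; G.y = 0.00, M.y = 0.00 ✓; |GM| = 50.60 ✓; ∠(UM, MG) = 90.00° ✓; |UM| = 5.900 ✓; bearing(U→L) − bearing(U→M) = 122.0° ✓; |UL| = 5.900 ✓; ∠(UL, LR) = 86.60° ✗; |LR| = 18.20 ✓.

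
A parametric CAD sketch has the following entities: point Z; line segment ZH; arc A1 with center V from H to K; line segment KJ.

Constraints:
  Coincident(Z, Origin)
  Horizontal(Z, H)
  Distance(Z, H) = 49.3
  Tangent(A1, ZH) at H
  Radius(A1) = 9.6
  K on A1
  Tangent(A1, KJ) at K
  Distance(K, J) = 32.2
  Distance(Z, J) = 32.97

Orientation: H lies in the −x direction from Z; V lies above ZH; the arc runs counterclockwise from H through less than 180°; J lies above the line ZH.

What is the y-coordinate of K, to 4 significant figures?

2.947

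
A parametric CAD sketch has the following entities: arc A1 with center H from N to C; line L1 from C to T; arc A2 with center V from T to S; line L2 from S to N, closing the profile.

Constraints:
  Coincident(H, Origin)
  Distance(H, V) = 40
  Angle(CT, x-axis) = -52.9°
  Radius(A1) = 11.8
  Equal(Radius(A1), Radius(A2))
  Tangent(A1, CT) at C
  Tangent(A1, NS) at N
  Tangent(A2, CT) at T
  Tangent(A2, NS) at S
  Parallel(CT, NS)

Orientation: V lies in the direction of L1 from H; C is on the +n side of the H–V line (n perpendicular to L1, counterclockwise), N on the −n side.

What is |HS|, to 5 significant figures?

41.704

The slot axis is L1's direction at -52.9°, so u = (cos -52.9°, sin -52.9°) = (0.60321, -0.79758) and n = (−sin -52.9°, cos -52.9°) = (0.79758, 0.60321). H is at the origin and V lies 40.0 along u from H, so V = 40.0·u = (24.128, -31.903). Tangency of A1 to both parallel lines with radius 11.8 puts C and N at H ± 11.8·n: C = (9.4115, 7.1179), N = (-9.4115, -7.1179). Equal radii place T and S the same way about V: T = V + 11.8·n = (33.540, -24.786), S = V − 11.8·n = (14.717, -39.021). Then |HS| = |S − H| = 41.704.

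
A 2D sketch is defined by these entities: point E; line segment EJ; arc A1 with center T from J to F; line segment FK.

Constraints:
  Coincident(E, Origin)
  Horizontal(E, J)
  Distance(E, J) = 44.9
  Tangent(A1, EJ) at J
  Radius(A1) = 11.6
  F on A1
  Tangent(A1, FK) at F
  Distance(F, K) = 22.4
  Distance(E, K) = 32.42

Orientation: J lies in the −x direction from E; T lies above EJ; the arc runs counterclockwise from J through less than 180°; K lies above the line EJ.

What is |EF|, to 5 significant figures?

35.742

E is at the origin; EJ is horizontal with |EJ| = 44.9 and J on the −x side, so J = (-44.900, 0.0000). Tangency of A1 to EJ means the radius TJ is perpendicular to EJ, so T = J + (0, 11.6) = (-44.900, 11.600). Since TF ⟂ FK (tangency), |TK| = √(11.6² + 22.4²) = 25.225 regardless of where F sits on A1. So K lies on both circle(E, 32.42) and circle(T, 25.225); the above-EJ intersection is K = (-22.549, 23.294). F is the foot of the tangent from K: F = (-35.398, 4.9458).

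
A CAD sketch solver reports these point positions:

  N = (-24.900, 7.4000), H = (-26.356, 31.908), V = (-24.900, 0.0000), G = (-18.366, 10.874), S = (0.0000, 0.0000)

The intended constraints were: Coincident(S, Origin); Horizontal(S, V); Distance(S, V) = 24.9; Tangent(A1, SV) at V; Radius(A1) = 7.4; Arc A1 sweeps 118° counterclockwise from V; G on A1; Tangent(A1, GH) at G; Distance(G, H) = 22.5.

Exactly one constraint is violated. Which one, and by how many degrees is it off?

Tangent(A1, GH) at G — off by 7.20°.

S = (0.00, 0.00) ✓; S.y = 0.00, V.y = 0.00 ✓; |SV| = 24.90 ✓; ∠(NV, VS) = 90.00° ✓; |NV| = 7.400 ✓; bearing(N→G) − bearing(N→V) = 118.0° ✓; |NG| = 7.400 ✓; ∠(NG, GH) = 97.20° ✗; |GH| = 22.50 ✓.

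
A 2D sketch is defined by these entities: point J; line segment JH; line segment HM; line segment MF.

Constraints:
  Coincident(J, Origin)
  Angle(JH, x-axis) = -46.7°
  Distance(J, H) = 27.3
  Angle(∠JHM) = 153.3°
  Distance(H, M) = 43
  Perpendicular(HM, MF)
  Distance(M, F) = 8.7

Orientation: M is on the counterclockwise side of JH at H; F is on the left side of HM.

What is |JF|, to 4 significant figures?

67.48

J is at the origin; JH runs at -46.7° with length 27.3, so H = 27.3·(cos -46.7°, sin -46.7°) = (18.72, -19.87). ∠JHM = 153.3°, so HM runs at -46.7° + (180° − 153.3°) = -20.00° from the x-axis; with |HM| = 43.0, M = H + 43.0·(cos -20.00°, sin -20.00°) = (59.13, -34.58). HM ⟂ MF; with |MF| = 8.7 on the left of HM, F = M + 8.7·(0.3420, 0.9397) = (62.11, -26.40). Then |JF| = |F − J| = 67.48.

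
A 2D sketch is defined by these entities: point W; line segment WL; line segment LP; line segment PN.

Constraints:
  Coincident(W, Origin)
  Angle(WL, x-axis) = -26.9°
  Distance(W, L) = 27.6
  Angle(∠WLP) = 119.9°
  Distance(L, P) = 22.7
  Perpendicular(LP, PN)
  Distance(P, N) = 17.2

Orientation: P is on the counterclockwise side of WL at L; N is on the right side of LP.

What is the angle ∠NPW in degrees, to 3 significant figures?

123°

W is at the origin; WL runs at -26.9° with length 27.6, so L = 27.6·(cos -26.9°, sin -26.9°) = (24.6, -12.5). ∠WLP = 119.9°, so LP runs at -26.9° + (180° − 119.9°) = 33.2° from the x-axis; with |LP| = 22.7, P = L + 22.7·(cos 33.2°, sin 33.2°) = (43.6, -0.0575). LP ⟂ PN; with |PN| = 17.2 on the right of LP, N = P + 17.2·(0.548, -0.837) = (53.0, -14.4). Then cos ∠NPW = PN·PW / (|PN||PW|), giving 123°.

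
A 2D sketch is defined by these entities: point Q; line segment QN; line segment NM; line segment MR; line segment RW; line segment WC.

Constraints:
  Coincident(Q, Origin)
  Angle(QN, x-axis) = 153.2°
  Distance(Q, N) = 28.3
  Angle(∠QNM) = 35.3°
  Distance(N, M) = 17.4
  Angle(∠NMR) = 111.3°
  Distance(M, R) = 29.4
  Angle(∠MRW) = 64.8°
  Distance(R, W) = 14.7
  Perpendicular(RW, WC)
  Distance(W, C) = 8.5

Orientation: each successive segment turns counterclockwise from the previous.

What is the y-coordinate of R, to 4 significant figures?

0.7615

Q is at the origin; QN runs at 153.2° with length 28.3, so N = (-25.26, 12.76). ∠QNM = 35.3° gives NM at -62.10° from the x-axis; with |NM| = 17.4, M = (-17.12, -2.618). ∠NMR = 111.3° gives MR at 6.600° from the x-axis; with |MR| = 29.4, R = (12.09, 0.7615). So R.y = 0.7615.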